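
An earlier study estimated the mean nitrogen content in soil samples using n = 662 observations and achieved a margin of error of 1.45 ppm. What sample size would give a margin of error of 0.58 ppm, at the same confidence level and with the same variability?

Margin of error scales as 1/√n, so n₂ = n₁·(E₁/E₂)².
n₂ = 662 × (1.45/0.58)² = 662 × 6.25 = 4137.50
Round up: n₂ = 4138.

4138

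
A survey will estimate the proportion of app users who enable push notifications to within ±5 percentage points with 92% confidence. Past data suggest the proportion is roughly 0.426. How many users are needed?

300

For a proportion with margin E = 0.05 at 92% confidence, z = 1.751.
n = p̂(1−p̂)(z/E)² = 0.426 × 0.574 × (1.751/0.05)² = 299.88
Round up: n = 300.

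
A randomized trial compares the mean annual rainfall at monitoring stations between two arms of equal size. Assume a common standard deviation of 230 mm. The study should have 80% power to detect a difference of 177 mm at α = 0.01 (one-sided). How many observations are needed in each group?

For two equal groups, n per group = 2·((z_α + z_β)·σ/δ)².
z_α = 2.326; z_β = 0.842 (power 80%).
n = 2 × (3.168 × 230 / 177)² = 2 × 16.95 = 33.90
Round up: n = 34 per group.

34 per group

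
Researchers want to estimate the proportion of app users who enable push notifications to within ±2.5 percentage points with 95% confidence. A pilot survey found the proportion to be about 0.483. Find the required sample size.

1535

For a proportion with margin E = 0.025 at 95% confidence, z = 1.960.
n = p̂(1−p̂)(z/E)² = 0.483 × 0.517 × (1.960/0.025)² = 1534.86
Round up: n = 1535.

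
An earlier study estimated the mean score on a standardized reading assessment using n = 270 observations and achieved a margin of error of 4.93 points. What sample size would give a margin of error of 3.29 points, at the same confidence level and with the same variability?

607

Margin of error scales as 1/√n, so n₂ = n₁·(E₁/E₂)².
n₂ = 270 × (4.93/3.29)² = 270 × 2.245 = 606.15
Round up: n₂ = 607.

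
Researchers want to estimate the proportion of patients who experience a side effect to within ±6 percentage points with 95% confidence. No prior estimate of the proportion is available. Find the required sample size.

267

For a proportion with margin E = 0.06 at 95% confidence, z = 1.960.
With no prior estimate, use p = 0.5, which maximizes p(1−p) at 0.25.
n = 0.25 × (z/E)² = 0.25 × (1.960/0.06)² = 266.78
Round up: n = 267.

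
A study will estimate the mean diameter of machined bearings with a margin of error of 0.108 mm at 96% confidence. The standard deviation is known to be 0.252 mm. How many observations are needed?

For a mean, the margin of error is E = z·σ/√n, so n = (zσ/E)².
At 96% confidence, z = 2.054.
n = (2.054 × 0.252 / 0.108)² = 22.97
Round up: n = 23.

n = 23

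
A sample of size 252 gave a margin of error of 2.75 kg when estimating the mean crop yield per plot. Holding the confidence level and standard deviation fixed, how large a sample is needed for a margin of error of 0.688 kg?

Margin of error scales as 1/√n, so n₂ = n₁·(E₁/E₂)².
n₂ = 252 × (2.75/0.688)² = 252 × 15.98 = 4026.96
Round up: n₂ = 4027.

n = 4027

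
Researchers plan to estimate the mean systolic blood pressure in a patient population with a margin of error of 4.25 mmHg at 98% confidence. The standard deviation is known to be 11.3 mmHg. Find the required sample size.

39

For a mean, the margin of error is E = z·σ/√n, so n = (zσ/E)².
At 98% confidence, z = 2.326.
n = (2.326 × 11.3 / 4.25)² = 38.25
Round up: n = 39.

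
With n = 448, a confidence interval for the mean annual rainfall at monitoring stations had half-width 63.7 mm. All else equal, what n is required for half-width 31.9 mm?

n = 1787

Margin of error scales as 1/√n, so n₂ = n₁·(E₁/E₂)².
n₂ = 448 × (63.7/31.9)² = 448 × 3.987 = 1786.18
Round up: n₂ = 1787.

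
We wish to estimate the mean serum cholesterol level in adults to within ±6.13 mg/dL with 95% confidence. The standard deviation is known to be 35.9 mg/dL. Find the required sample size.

132

For a mean, the margin of error is E = z·σ/√n, so n = (zσ/E)².
At 95% confidence, z = 1.960.
n = (1.960 × 35.9 / 6.13)² = 131.76
Round up: n = 132.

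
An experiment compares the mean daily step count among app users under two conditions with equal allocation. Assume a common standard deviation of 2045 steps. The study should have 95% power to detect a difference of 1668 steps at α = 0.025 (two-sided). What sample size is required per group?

For two equal groups, n per group = 2·((z_{α/2} + z_β)·σ/δ)².
z_{α/2} = 2.241; z_β = 1.645 (power 95%).
n = 2 × (3.886 × 2045 / 1668)² = 2 × 22.70 = 45.40
Round up: n = 46 per group.

46 per group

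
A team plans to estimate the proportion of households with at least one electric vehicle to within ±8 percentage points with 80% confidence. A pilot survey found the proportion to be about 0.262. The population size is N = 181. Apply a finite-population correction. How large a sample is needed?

n = 40

For a proportion with margin E = 0.08 at 80% confidence, z = 1.282.
n = p̂(1−p̂)(z/E)² = 0.262 × 0.738 × (1.282/0.08)² = 49.65 — call this n₀.
Finite-population correction with N = 181: n = n₀ / (1 + (n₀−1)/N) = 49.65 / 1.269 = 39.13
Round up: n = 40.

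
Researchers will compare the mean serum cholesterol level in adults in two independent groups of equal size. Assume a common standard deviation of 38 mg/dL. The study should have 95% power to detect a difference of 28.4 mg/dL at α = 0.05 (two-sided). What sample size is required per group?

For two equal groups, n per group = 2·((z_{α/2} + z_β)·σ/δ)².
z_{α/2} = 1.960; z_β = 1.645 (power 95%).
n = 2 × (3.605 × 38 / 28.4)² = 2 × 23.27 = 46.54
Round up: n = 47 per group.

47 per group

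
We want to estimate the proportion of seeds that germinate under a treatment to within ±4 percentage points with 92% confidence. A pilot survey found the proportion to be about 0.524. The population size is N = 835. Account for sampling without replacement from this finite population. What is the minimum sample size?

For a proportion with margin E = 0.04 at 92% confidence, z = 1.751.
n = p̂(1−p̂)(z/E)² = 0.524 × 0.476 × (1.751/0.04)² = 477.96 — call this n₀.
Finite-population correction with N = 835: n = n₀ / (1 + (n₀−1)/N) = 477.96 / 1.571 = 304.24
Round up: n = 305.

305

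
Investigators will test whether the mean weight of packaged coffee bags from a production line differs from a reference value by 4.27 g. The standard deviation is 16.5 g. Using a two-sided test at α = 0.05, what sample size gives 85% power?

135

For a one-sample z-test, n = ((z_{α/2} + z_β)·σ/δ)².
z_{α/2} = 1.960 (two-sided α = 0.05); z_β = 1.036 (power 85% → β = 0.15).
n = (2.996 × 16.5 / 4.27)² = 134.03
Round up: n = 135.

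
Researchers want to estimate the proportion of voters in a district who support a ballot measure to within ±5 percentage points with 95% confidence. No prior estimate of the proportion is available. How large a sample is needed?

For a proportion with margin E = 0.05 at 95% confidence, z = 1.960.
With no prior estimate, use p = 0.5, which maximizes p(1−p) at 0.25.
n = 0.25 × (z/E)² = 0.25 × (1.960/0.05)² = 384.16
Round up: n = 385.

385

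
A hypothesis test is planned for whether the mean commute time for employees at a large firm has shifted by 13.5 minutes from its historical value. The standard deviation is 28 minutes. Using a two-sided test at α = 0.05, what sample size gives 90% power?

For a one-sample z-test, n = ((z_{α/2} + z_β)·σ/δ)².
z_{α/2} = 1.960 (two-sided α = 0.05); z_β = 1.282 (power 90% → β = 0.1).
n = (3.242 × 28 / 13.5)² = 45.21
Round up: n = 46.

n = 46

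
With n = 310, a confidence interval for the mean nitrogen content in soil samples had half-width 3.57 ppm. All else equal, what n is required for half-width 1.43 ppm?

Margin of error scales as 1/√n, so n₂ = n₁·(E₁/E₂)².
n₂ = 310 × (3.57/1.43)² = 310 × 6.233 = 1932.23
Round up: n₂ = 1933.

1933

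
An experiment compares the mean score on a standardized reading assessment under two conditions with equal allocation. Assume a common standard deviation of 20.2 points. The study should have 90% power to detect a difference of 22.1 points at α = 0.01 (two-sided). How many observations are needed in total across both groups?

50 total

For two equal groups, n per group = 2·((z_{α/2} + z_β)·σ/δ)².
z_{α/2} = 2.576; z_β = 1.282 (power 90%).
n = 2 × (3.858 × 20.2 / 22.1)² = 2 × 12.43 = 24.86
Round up: n = 25 per group.
Total across both groups: 2 × 25 = 50.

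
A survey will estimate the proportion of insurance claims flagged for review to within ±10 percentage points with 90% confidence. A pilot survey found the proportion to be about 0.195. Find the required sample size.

43

For a proportion with margin E = 0.1 at 90% confidence, z = 1.645.
n = p̂(1−p̂)(z/E)² = 0.195 × 0.805 × (1.645/0.1)² = 42.48
Round up: n = 43.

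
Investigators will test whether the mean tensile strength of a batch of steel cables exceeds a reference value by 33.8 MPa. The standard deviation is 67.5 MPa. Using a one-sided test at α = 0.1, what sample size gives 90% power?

For a one-sample z-test, n = ((z_α + z_β)·σ/δ)².
z_α = 1.282 (one-sided α = 0.1); z_β = 1.282 (power 90% → β = 0.1).
n = (2.564 × 67.5 / 33.8)² = 26.22
Round up: n = 27.

n = 27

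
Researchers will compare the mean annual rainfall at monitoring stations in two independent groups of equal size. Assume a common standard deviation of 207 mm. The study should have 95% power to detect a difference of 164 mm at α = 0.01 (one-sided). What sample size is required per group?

51 per group

For two equal groups, n per group = 2·((z_α + z_β)·σ/δ)².
z_α = 2.326; z_β = 1.645 (power 95%).
n = 2 × (3.971 × 207 / 164)² = 2 × 25.12 = 50.24
Round up: n = 51 per group.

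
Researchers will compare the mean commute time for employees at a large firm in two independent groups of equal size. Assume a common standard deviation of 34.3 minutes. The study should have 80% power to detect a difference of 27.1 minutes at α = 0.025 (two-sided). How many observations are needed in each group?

31 per group

For two equal groups, n per group = 2·((z_{α/2} + z_β)·σ/δ)².
z_{α/2} = 2.241; z_β = 0.842 (power 80%).
n = 2 × (3.083 × 34.3 / 27.1)² = 2 × 15.23 = 30.46
Round up: n = 31 per group.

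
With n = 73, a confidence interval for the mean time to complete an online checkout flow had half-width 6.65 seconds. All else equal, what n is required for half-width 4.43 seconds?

Margin of error scales as 1/√n, so n₂ = n₁·(E₁/E₂)².
n₂ = 73 × (6.65/4.43)² = 73 × 2.253 = 164.47
Round up: n₂ = 165.

165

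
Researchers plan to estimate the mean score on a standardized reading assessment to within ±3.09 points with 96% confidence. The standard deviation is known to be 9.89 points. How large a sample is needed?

n = 44

For a mean, the margin of error is E = z·σ/√n, so n = (zσ/E)².
At 96% confidence, z = 2.054.
n = (2.054 × 9.89 / 3.09)² = 43.22
Round up: n = 44.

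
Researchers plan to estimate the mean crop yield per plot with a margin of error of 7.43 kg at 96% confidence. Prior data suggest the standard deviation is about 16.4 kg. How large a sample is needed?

n = 21

For a mean, the margin of error is E = z·σ/√n, so n = (zσ/E)².
At 96% confidence, z = 2.054.
n = (2.054 × 16.4 / 7.43)² = 20.55
Round up: n = 21.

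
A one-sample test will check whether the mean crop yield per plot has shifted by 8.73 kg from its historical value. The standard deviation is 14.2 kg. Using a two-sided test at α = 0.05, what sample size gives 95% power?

For a one-sample z-test, n = ((z_{α/2} + z_β)·σ/δ)².
z_{α/2} = 1.960 (two-sided α = 0.05); z_β = 1.645 (power 95% → β = 0.05).
n = (3.605 × 14.2 / 8.73)² = 34.38
Round up: n = 35.

35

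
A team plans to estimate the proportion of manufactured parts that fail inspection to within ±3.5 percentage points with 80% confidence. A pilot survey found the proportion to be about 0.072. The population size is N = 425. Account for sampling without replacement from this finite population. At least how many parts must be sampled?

For a proportion with margin E = 0.035 at 80% confidence, z = 1.282.
n = p̂(1−p̂)(z/E)² = 0.072 × 0.928 × (1.282/0.035)² = 89.64 — call this n₀.
Finite-population correction with N = 425: n = n₀ / (1 + (n₀−1)/N) = 89.64 / 1.209 = 74.14
Round up: n = 75.

75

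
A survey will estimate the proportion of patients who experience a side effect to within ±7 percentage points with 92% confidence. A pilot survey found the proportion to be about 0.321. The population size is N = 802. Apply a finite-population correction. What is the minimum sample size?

117

For a proportion with margin E = 0.07 at 92% confidence, z = 1.751.
n = p̂(1−p̂)(z/E)² = 0.321 × 0.679 × (1.751/0.07)² = 136.38 — call this n₀.
Finite-population correction with N = 802: n = n₀ / (1 + (n₀−1)/N) = 136.38 / 1.169 = 116.66
Round up: n = 117.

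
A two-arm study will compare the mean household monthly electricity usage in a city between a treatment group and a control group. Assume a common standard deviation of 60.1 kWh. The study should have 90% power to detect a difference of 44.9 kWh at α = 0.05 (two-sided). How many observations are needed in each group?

For two equal groups, n per group = 2·((z_{α/2} + z_β)·σ/δ)².
z_{α/2} = 1.960; z_β = 1.282 (power 90%).
n = 2 × (3.242 × 60.1 / 44.9)² = 2 × 18.83 = 37.66
Round up: n = 38 per group.

38 per group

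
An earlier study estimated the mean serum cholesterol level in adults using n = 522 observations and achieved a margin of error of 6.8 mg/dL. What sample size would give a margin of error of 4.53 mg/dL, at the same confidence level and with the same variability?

Margin of error scales as 1/√n, so n₂ = n₁·(E₁/E₂)².
n₂ = 522 × (6.8/4.53)² = 522 × 2.253 = 1176.07
Round up: n₂ = 1177.

1177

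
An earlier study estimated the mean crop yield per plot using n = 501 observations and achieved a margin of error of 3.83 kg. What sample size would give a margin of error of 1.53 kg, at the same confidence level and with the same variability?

Margin of error scales as 1/√n, so n₂ = n₁·(E₁/E₂)².
n₂ = 501 × (3.83/1.53)² = 501 × 6.266 = 3139.27
Round up: n₂ = 3140.

n = 3140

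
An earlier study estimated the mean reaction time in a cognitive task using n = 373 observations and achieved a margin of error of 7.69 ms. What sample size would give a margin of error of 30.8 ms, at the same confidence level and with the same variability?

Margin of error scales as 1/√n, so n₂ = n₁·(E₁/E₂)².
n₂ = 373 × (7.69/30.8)² = 373 × 0.06234 = 23.25
Round up: n₂ = 24.

n = 24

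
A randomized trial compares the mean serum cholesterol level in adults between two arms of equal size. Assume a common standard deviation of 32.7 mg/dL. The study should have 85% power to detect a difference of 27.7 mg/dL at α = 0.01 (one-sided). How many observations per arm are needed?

32 per group

For two equal groups, n per group = 2·((z_α + z_β)·σ/δ)².
z_α = 2.326; z_β = 1.036 (power 85%).
n = 2 × (3.362 × 32.7 / 27.7)² = 2 × 15.75 = 31.50
Round up: n = 32 per group.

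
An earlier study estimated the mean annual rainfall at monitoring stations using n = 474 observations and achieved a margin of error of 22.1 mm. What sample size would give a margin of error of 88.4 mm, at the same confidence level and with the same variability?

n = 30

Margin of error scales as 1/√n, so n₂ = n₁·(E₁/E₂)².
n₂ = 474 × (22.1/88.4)² = 474 × 0.0625 = 29.62
Round up: n₂ = 30.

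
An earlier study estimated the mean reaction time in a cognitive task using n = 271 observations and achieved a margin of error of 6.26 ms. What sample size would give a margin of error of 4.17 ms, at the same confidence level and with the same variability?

Margin of error scales as 1/√n, so n₂ = n₁·(E₁/E₂)².
n₂ = 271 × (6.26/4.17)² = 271 × 2.254 = 610.83
Round up: n₂ = 611.

611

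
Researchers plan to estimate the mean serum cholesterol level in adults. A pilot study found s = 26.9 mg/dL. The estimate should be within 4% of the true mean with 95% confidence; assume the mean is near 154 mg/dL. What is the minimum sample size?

74

For a mean, the margin of error is E = z·σ/√n, so n = (zσ/E)².
At 95% confidence, z = 1.960.
E = 4% of 154 = 6.16 mg/dL.
n = (1.960 × 26.9 / 6.16)² = 73.26
Round up: n = 74.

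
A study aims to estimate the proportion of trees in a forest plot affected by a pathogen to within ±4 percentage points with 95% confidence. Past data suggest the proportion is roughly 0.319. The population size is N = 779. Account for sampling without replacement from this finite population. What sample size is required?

For a proportion with margin E = 0.04 at 95% confidence, z = 1.960.
n = p̂(1−p̂)(z/E)² = 0.319 × 0.681 × (1.960/0.04)² = 521.59 — call this n₀.
Finite-population correction with N = 779: n = n₀ / (1 + (n₀−1)/N) = 521.59 / 1.668 = 312.70
Round up: n = 313.

313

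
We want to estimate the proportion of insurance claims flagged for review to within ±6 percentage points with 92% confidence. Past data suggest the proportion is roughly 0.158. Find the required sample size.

n = 114

For a proportion with margin E = 0.06 at 92% confidence, z = 1.751.
n = p̂(1−p̂)(z/E)² = 0.158 × 0.842 × (1.751/0.06)² = 113.30
Round up: n = 114.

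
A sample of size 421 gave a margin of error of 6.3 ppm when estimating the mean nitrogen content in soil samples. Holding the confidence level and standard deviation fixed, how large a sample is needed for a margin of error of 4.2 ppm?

948

Margin of error scales as 1/√n, so n₂ = n₁·(E₁/E₂)².
n₂ = 421 × (6.3/4.2)² = 421 × 2.25 = 947.25
Round up: n₂ = 948.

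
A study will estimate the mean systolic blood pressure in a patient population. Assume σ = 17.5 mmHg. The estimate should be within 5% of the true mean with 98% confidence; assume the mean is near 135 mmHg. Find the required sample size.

37

For a mean, the margin of error is E = z·σ/√n, so n = (zσ/E)².
At 98% confidence, z = 2.326.
E = 5% of 135 = 6.75 mmHg.
n = (2.326 × 17.5 / 6.75)² = 36.37
Round up: n = 37.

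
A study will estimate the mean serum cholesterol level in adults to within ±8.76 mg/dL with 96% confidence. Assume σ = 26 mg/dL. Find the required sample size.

n = 38

For a mean, the margin of error is E = z·σ/√n, so n = (zσ/E)².
At 96% confidence, z = 2.054.
n = (2.054 × 26 / 8.76)² = 37.17
Round up: n = 38.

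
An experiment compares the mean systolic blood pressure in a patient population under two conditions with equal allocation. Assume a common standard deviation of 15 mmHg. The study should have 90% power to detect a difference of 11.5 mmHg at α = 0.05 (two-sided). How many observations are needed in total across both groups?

For two equal groups, n per group = 2·((z_{α/2} + z_β)·σ/δ)².
z_{α/2} = 1.960; z_β = 1.282 (power 90%).
n = 2 × (3.242 × 15 / 11.5)² = 2 × 17.88 = 35.76
Round up: n = 36 per group.
Total across both groups: 2 × 36 = 72.

72 total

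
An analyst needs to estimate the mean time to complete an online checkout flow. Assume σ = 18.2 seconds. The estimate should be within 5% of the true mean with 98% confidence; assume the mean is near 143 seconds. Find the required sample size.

36

For a mean, the margin of error is E = z·σ/√n, so n = (zσ/E)².
At 98% confidence, z = 2.326.
E = 5% of 143 = 7.15 seconds.
n = (2.326 × 18.2 / 7.15)² = 35.06
Round up: n = 36.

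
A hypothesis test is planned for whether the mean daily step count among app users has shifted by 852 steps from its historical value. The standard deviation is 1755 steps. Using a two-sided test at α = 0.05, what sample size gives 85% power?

n = 39

For a one-sample z-test, n = ((z_{α/2} + z_β)·σ/δ)².
z_{α/2} = 1.960 (two-sided α = 0.05); z_β = 1.036 (power 85% → β = 0.15).
n = (2.996 × 1755 / 852)² = 38.09
Round up: n = 39.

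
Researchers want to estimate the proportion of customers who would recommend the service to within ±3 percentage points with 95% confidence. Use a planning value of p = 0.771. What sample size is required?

754

For a proportion with margin E = 0.03 at 95% confidence, z = 1.960.
n = p̂(1−p̂)(z/E)² = 0.771 × 0.229 × (1.960/0.03)² = 753.63
Round up: n = 754.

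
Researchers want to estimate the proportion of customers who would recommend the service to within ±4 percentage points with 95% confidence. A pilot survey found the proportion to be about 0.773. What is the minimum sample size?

For a proportion with margin E = 0.04 at 95% confidence, z = 1.960.
n = p̂(1−p̂)(z/E)² = 0.773 × 0.227 × (1.960/0.04)² = 421.31
Round up: n = 422.

422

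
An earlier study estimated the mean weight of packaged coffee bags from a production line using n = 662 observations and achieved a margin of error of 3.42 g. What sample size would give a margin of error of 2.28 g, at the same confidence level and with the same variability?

Margin of error scales as 1/√n, so n₂ = n₁·(E₁/E₂)².
n₂ = 662 × (3.42/2.28)² = 662 × 2.25 = 1489.50
Round up: n₂ = 1490.

1490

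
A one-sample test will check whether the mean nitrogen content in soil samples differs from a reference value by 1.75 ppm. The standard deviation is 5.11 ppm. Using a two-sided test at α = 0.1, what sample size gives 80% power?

53

For a one-sample z-test, n = ((z_{α/2} + z_β)·σ/δ)².
z_{α/2} = 1.645 (two-sided α = 0.1); z_β = 0.842 (power 80% → β = 0.2).
n = (2.487 × 5.11 / 1.75)² = 52.74
Round up: n = 53.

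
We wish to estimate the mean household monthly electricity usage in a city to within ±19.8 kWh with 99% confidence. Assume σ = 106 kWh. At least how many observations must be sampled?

191

For a mean, the margin of error is E = z·σ/√n, so n = (zσ/E)².
At 99% confidence, z = 2.576.
n = (2.576 × 106 / 19.8)² = 190.18
Round up: n = 191.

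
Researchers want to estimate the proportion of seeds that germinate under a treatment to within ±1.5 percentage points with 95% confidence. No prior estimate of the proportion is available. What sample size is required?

4269

For a proportion with margin E = 0.015 at 95% confidence, z = 1.960.
With no prior estimate, use p = 0.5, which maximizes p(1−p) at 0.25.
n = 0.25 × (z/E)² = 0.25 × (1.960/0.015)² = 4268.44
Round up: n = 4269.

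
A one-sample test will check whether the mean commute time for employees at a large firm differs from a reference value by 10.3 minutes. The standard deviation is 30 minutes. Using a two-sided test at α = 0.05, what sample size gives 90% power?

For a one-sample z-test, n = ((z_{α/2} + z_β)·σ/δ)².
z_{α/2} = 1.960 (two-sided α = 0.05); z_β = 1.282 (power 90% → β = 0.1).
n = (3.242 × 30 / 10.3)² = 89.16
Round up: n = 90.

90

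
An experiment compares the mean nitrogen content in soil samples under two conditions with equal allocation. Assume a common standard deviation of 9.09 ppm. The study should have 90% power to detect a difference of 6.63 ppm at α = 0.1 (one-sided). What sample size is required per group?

25 per group

For two equal groups, n per group = 2·((z_α + z_β)·σ/δ)².
z_α = 1.282; z_β = 1.282 (power 90%).
n = 2 × (2.564 × 9.09 / 6.63)² = 2 × 12.36 = 24.72
Round up: n = 25 per group.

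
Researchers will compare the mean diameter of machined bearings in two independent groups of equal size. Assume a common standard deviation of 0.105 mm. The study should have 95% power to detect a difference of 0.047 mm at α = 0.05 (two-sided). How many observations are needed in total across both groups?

260 total

For two equal groups, n per group = 2·((z_{α/2} + z_β)·σ/δ)².
z_{α/2} = 1.960; z_β = 1.645 (power 95%).
n = 2 × (3.605 × 0.105 / 0.047)² = 2 × 64.86 = 129.72
Round up: n = 130 per group.
Total across both groups: 2 × 130 = 260.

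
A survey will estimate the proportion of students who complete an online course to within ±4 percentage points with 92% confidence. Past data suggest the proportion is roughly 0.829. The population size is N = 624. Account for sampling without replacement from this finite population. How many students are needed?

For a proportion with margin E = 0.04 at 92% confidence, z = 1.751.
n = p̂(1−p̂)(z/E)² = 0.829 × 0.171 × (1.751/0.04)² = 271.65 — call this n₀.
Finite-population correction with N = 624: n = n₀ / (1 + (n₀−1)/N) = 271.65 / 1.434 = 189.44
Round up: n = 190.

n = 190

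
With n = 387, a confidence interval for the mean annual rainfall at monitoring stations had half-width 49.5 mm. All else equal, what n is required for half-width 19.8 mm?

Margin of error scales as 1/√n, so n₂ = n₁·(E₁/E₂)².
n₂ = 387 × (49.5/19.8)² = 387 × 6.25 = 2418.75
Round up: n₂ = 2419.

n = 2419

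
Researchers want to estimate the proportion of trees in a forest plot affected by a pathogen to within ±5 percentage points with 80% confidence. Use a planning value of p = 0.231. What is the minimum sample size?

For a proportion with margin E = 0.05 at 80% confidence, z = 1.282.
n = p̂(1−p̂)(z/E)² = 0.231 × 0.769 × (1.282/0.05)² = 116.78
Round up: n = 117.

117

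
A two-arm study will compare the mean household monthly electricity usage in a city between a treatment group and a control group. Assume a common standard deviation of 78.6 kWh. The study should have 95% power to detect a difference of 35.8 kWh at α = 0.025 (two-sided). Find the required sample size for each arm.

For two equal groups, n per group = 2·((z_{α/2} + z_β)·σ/δ)².
z_{α/2} = 2.241; z_β = 1.645 (power 95%).
n = 2 × (3.886 × 78.6 / 35.8)² = 2 × 72.79 = 145.58
Round up: n = 146 per group.

146 per group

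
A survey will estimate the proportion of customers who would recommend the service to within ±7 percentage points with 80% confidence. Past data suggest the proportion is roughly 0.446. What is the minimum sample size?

83

For a proportion with margin E = 0.07 at 80% confidence, z = 1.282.
n = p̂(1−p̂)(z/E)² = 0.446 × 0.554 × (1.282/0.07)² = 82.88
Round up: n = 83.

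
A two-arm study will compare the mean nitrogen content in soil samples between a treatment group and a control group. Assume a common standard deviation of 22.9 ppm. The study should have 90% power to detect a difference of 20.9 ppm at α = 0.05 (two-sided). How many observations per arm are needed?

For two equal groups, n per group = 2·((z_{α/2} + z_β)·σ/δ)².
z_{α/2} = 1.960; z_β = 1.282 (power 90%).
n = 2 × (3.242 × 22.9 / 20.9)² = 2 × 12.62 = 25.24
Round up: n = 26 per group.

26 per group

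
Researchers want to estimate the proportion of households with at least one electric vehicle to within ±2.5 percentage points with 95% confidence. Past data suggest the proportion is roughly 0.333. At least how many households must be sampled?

1366

For a proportion with margin E = 0.025 at 95% confidence, z = 1.960.
n = p̂(1−p̂)(z/E)² = 0.333 × 0.667 × (1.960/0.025)² = 1365.22
Round up: n = 1366.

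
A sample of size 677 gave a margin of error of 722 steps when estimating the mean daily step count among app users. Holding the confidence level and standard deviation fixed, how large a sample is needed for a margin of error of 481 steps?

Margin of error scales as 1/√n, so n₂ = n₁·(E₁/E₂)².
n₂ = 677 × (722/481)² = 677 × 2.253 = 1525.28
Round up: n₂ = 1526.

n = 1526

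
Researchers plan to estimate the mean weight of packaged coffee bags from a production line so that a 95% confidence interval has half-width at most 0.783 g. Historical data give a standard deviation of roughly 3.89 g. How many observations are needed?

n = 95

For a mean, the margin of error is E = z·σ/√n, so n = (zσ/E)².
At 95% confidence, z = 1.960.
n = (1.960 × 3.89 / 0.783)² = 94.82
Round up: n = 95.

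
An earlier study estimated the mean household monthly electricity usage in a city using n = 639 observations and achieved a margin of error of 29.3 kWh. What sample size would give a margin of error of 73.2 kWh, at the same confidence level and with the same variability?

Margin of error scales as 1/√n, so n₂ = n₁·(E₁/E₂)².
n₂ = 639 × (29.3/73.2)² = 639 × 0.1602 = 102.37
Round up: n₂ = 103.

103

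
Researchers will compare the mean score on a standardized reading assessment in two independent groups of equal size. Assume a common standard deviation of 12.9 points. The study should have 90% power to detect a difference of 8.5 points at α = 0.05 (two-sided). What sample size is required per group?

49 per group

For two equal groups, n per group = 2·((z_{α/2} + z_β)·σ/δ)².
z_{α/2} = 1.960; z_β = 1.282 (power 90%).
n = 2 × (3.242 × 12.9 / 8.5)² = 2 × 24.21 = 48.42
Round up: n = 49 per group.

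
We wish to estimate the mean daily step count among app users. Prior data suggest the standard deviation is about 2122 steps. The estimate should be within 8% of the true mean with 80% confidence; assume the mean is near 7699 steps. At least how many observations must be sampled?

20

For a mean, the margin of error is E = z·σ/√n, so n = (zσ/E)².
At 80% confidence, z = 1.282.
E = 8% of 7699 = 615.9 steps.
n = (1.282 × 2122 / 615.9)² = 19.51
Round up: n = 20.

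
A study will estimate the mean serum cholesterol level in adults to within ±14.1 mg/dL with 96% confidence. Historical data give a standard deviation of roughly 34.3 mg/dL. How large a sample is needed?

For a mean, the margin of error is E = z·σ/√n, so n = (zσ/E)².
At 96% confidence, z = 2.054.
n = (2.054 × 34.3 / 14.1)² = 24.97
Round up: n = 25.

n = 25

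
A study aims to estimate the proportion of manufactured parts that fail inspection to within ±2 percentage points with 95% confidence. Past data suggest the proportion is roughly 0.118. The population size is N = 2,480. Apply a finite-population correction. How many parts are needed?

For a proportion with margin E = 0.02 at 95% confidence, z = 1.960.
n = p̂(1−p̂)(z/E)² = 0.118 × 0.882 × (1.960/0.02)² = 999.55 — call this n₀.
Finite-population correction with N = 2,480: n = n₀ / (1 + (n₀−1)/N) = 999.55 / 1.403 = 712.44
Round up: n = 713.

n = 713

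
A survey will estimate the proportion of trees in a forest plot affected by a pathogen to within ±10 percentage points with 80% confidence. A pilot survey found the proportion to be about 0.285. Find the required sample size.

34

For a proportion with margin E = 0.1 at 80% confidence, z = 1.282.
n = p̂(1−p̂)(z/E)² = 0.285 × 0.715 × (1.282/0.1)² = 33.49
Round up: n = 34.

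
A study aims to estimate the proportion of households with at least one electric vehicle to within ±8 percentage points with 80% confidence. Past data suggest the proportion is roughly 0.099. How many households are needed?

For a proportion with margin E = 0.08 at 80% confidence, z = 1.282.
n = p̂(1−p̂)(z/E)² = 0.099 × 0.901 × (1.282/0.08)² = 22.91
Round up: n = 23.

23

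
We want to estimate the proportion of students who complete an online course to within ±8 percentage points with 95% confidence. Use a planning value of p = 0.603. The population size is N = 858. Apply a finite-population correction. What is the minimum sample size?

For a proportion with margin E = 0.08 at 95% confidence, z = 1.960.
n = p̂(1−p̂)(z/E)² = 0.603 × 0.397 × (1.960/0.08)² = 143.69 — call this n₀.
Finite-population correction with N = 858: n = n₀ / (1 + (n₀−1)/N) = 143.69 / 1.166 = 123.23
Round up: n = 124.

124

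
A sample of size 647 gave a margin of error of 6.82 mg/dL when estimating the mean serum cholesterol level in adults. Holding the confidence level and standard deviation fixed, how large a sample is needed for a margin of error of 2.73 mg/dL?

4038

Margin of error scales as 1/√n, so n₂ = n₁·(E₁/E₂)².
n₂ = 647 × (6.82/2.73)² = 647 × 6.241 = 4037.93
Round up: n₂ = 4038.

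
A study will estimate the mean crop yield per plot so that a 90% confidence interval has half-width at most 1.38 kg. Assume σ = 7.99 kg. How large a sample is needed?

91

For a mean, the margin of error is E = z·σ/√n, so n = (zσ/E)².
At 90% confidence, z = 1.645.
n = (1.645 × 7.99 / 1.38)² = 90.71
Round up: n = 91.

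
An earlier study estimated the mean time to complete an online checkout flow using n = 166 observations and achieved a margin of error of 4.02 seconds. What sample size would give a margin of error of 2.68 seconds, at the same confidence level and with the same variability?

Margin of error scales as 1/√n, so n₂ = n₁·(E₁/E₂)².
n₂ = 166 × (4.02/2.68)² = 166 × 2.25 = 373.50
Round up: n₂ = 374.

n = 374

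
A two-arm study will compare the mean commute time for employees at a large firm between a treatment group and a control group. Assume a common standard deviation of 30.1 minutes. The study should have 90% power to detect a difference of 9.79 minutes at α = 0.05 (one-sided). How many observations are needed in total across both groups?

For two equal groups, n per group = 2·((z_α + z_β)·σ/δ)².
z_α = 1.645; z_β = 1.282 (power 90%).
n = 2 × (2.927 × 30.1 / 9.79)² = 2 × 80.99 = 161.98
Round up: n = 162 per group.
Total across both groups: 2 × 162 = 324.

324 total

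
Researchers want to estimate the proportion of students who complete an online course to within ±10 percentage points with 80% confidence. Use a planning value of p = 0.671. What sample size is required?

For a proportion with margin E = 0.1 at 80% confidence, z = 1.282.
n = p̂(1−p̂)(z/E)² = 0.671 × 0.329 × (1.282/0.1)² = 36.28
Round up: n = 37.

37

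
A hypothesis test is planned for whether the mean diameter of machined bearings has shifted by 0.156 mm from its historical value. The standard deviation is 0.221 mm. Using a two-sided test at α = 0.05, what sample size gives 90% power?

22

For a one-sample z-test, n = ((z_{α/2} + z_β)·σ/δ)².
z_{α/2} = 1.960 (two-sided α = 0.05); z_β = 1.282 (power 90% → β = 0.1).
n = (3.242 × 0.221 / 0.156)² = 21.09
Round up: n = 22.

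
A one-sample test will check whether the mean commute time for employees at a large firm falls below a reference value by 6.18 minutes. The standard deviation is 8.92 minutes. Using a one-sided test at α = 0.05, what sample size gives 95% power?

23

For a one-sample z-test, n = ((z_α + z_β)·σ/δ)².
z_α = 1.645 (one-sided α = 0.05); z_β = 1.645 (power 95% → β = 0.05).
n = (3.290 × 8.92 / 6.18)² = 22.55
Round up: n = 23.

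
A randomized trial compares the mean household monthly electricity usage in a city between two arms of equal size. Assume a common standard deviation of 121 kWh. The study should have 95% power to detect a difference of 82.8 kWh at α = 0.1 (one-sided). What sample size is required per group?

37 per group

For two equal groups, n per group = 2·((z_α + z_β)·σ/δ)².
z_α = 1.282; z_β = 1.645 (power 95%).
n = 2 × (2.927 × 121 / 82.8)² = 2 × 18.30 = 36.60
Round up: n = 37 per group.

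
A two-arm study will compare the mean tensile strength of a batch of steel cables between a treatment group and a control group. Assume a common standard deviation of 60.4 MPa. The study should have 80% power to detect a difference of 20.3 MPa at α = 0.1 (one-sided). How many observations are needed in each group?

For two equal groups, n per group = 2·((z_α + z_β)·σ/δ)².
z_α = 1.282; z_β = 0.842 (power 80%).
n = 2 × (2.124 × 60.4 / 20.3)² = 2 × 39.94 = 79.88
Round up: n = 80 per group.

80 per group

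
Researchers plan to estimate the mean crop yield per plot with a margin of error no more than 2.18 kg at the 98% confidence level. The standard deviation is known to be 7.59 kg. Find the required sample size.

n = 66

For a mean, the margin of error is E = z·σ/√n, so n = (zσ/E)².
At 98% confidence, z = 2.326.
n = (2.326 × 7.59 / 2.18)² = 65.58
Round up: n = 66.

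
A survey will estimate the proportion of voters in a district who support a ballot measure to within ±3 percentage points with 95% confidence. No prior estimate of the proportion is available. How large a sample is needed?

For a proportion with margin E = 0.03 at 95% confidence, z = 1.960.
With no prior estimate, use p = 0.5, which maximizes p(1−p) at 0.25.
n = 0.25 × (z/E)² = 0.25 × (1.960/0.03)² = 1067.11
Round up: n = 1068.

1068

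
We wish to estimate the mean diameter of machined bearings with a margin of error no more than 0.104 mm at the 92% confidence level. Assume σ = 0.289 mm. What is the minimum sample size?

For a mean, the margin of error is E = z·σ/√n, so n = (zσ/E)².
At 92% confidence, z = 1.751.
n = (1.751 × 0.289 / 0.104)² = 23.68
Round up: n = 24.

n = 24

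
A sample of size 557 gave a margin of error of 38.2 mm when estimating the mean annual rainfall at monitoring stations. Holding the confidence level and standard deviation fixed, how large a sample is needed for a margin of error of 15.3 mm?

Margin of error scales as 1/√n, so n₂ = n₁·(E₁/E₂)².
n₂ = 557 × (38.2/15.3)² = 557 × 6.234 = 3472.34
Round up: n₂ = 3473.

n = 3473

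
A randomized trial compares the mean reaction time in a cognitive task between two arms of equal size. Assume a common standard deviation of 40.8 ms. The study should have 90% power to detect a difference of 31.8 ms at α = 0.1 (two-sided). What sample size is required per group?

29 per group

For two equal groups, n per group = 2·((z_{α/2} + z_β)·σ/δ)².
z_{α/2} = 1.645; z_β = 1.282 (power 90%).
n = 2 × (2.927 × 40.8 / 31.8)² = 2 × 14.10 = 28.20
Round up: n = 29 per group.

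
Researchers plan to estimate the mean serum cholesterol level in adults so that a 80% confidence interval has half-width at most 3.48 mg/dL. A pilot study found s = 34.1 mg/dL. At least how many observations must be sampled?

For a mean, the margin of error is E = z·σ/√n, so n = (zσ/E)².
At 80% confidence, z = 1.282.
n = (1.282 × 34.1 / 3.48)² = 157.81
Round up: n = 158.

158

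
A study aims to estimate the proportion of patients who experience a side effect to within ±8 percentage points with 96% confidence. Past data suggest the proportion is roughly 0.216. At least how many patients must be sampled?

112

For a proportion with margin E = 0.08 at 96% confidence, z = 2.054.
n = p̂(1−p̂)(z/E)² = 0.216 × 0.784 × (2.054/0.08)² = 111.63
Round up: n = 112.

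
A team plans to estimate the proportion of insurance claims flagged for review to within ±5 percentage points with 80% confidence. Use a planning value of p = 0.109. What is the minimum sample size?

For a proportion with margin E = 0.05 at 80% confidence, z = 1.282.
n = p̂(1−p̂)(z/E)² = 0.109 × 0.891 × (1.282/0.05)² = 63.85
Round up: n = 64.

64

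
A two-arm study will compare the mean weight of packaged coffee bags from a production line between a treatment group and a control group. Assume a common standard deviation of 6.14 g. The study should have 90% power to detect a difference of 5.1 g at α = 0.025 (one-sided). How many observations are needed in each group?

31 per group

For two equal groups, n per group = 2·((z_α + z_β)·σ/δ)².
z_α = 1.960; z_β = 1.282 (power 90%).
n = 2 × (3.242 × 6.14 / 5.1)² = 2 × 15.23 = 30.46
Round up: n = 31 per group.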